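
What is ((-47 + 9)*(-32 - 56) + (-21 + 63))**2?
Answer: 11464996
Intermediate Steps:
((-47 + 9)*(-32 - 56) + (-21 + 63))**2 = (-38*(-88) + 42)**2 = (3344 + 42)**2 = 3386**2 = 11464996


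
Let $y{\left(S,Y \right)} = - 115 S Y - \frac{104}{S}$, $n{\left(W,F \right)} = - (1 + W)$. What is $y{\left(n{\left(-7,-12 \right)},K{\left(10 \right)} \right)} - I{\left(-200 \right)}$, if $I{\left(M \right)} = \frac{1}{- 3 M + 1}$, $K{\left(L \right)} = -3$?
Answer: $\frac{3700955}{1803} \approx 2052.7$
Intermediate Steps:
$n{\left(W,F \right)} = -1 - W$
$y{\left(S,Y \right)} = - \frac{104}{S} - 115 S Y$ ($y{\left(S,Y \right)} = - 115 S Y - \frac{104}{S} = - \frac{104}{S} - 115 S Y$)
$I{\left(M \right)} = \frac{1}{1 - 3 M}$
$y{\left(n{\left(-7,-12 \right)},K{\left(10 \right)} \right)} - I{\left(-200 \right)} = \left(- \frac{104}{-1 - -7} - 115 \left(-1 - -7\right) \left(-3\right)\right) - - \frac{1}{-1 + 3 \left(-200\right)} = \left(- \frac{104}{-1 + 7} - 115 \left(-1 + 7\right) \left(-3\right)\right) - - \frac{1}{-1 - 600} = \left(- \frac{104}{6} - 690 \left(-3\right)\right) - - \frac{1}{-601} = \left(\left(-104\right) \frac{1}{6} + 2070\right) - \left(-1\right) \left(- \frac{1}{601}\right) = \left(- \frac{52}{3} + 2070\right) - \frac{1}{601} = \frac{6158}{3} - \frac{1}{601} = \frac{3700955}{1803}$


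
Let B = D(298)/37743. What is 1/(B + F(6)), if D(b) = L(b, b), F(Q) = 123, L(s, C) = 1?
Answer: 37743/4642390 ≈ 0.0081301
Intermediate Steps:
D(b) = 1
B = 1/37743 ≈ 2.6495e-5
1/(B + F(6)) = 1/(1/37743 + 123) = 1/(4642390/37743) = 37743/4642390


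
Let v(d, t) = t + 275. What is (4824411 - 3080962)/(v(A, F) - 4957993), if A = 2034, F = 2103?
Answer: -1743449/4955615 ≈ -0.35181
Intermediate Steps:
v(d, t) = 275 + t
(4824411 - 3080962)/(v(A, F) - 4957993) = (4824411 - 3080962)/((275 + 2103) - 4957993) = 1743449/(2378 - 4957993) = 1743449/(-4955615) = 1743449*(-1/4955615) = -1743449/4955615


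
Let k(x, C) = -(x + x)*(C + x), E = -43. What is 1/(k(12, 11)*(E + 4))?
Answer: 1/21528 ≈ 4.6451e-5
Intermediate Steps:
k(x, C) = -2*x*(C + x)
1/(k(12, 11)*(E + 4)) = 1/((-2*12*(11 + 12))*(-43 + 4)) = 1/(-2*12*23*(-39)) = 1/(-552*(-39)) = 1/21528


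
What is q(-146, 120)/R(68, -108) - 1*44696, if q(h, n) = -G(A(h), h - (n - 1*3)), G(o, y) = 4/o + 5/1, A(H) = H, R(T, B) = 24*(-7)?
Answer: -182717127/4088 ≈ -44696.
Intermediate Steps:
R(T, B) = -168
G(o, y) = 5 + 4/o (G(o, y) = 4/o + 5*1 = 4/o + 5 = 5 + 4/o)
q(h, n) = -5 - 4/h (q(h, n) = -(5 + 4/h) = -5 - 4/h)
q(-146, 120)/R(68, -108) - 1*44696 = (-5 - 4/(-146))/(-168) - 1*44696 = (-5 - 4*(-1/146))*(-1/168) - 44696 = (-5 + 2/73)*(-1/168) - 44696 = -363/73*(-1/168) - 44696 = 121/4088 - 44696 = -182717127/4088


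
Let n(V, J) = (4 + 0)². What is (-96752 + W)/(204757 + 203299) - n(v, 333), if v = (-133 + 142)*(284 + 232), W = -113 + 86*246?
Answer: -6604605/408056 ≈ -16.186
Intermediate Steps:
W = 21043 (W = -113 + 21156 = 21043)
v = 4644 (v = 9*516 = 4644)
n(V, J) = 16 (n(V, J) = 4² = 16)
(-96752 + W)/(204757 + 203299) - n(v, 333) = (-96752 + 21043)/(204757 + 203299) - 1*16 = -75709/408056 - 16 = -6604605/408056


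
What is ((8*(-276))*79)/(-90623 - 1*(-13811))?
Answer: 14536/6401 ≈ 2.2709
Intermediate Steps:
((8*(-276))*79)/(-90623 - 1*(-13811)) = (-2208*79)/(-90623 + 13811) = -174432/(-76812) = -174432*(-1/76812) = 14536/6401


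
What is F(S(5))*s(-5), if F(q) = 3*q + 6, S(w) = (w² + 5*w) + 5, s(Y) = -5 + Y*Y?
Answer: 3420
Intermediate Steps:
s(Y) = -5 + Y²
S(w) = 5 + w² + 5*w
F(q) = 6 + 3*q
F(S(5))*s(-5) = (6 + 3*(5 + 5² + 5*5))*(-5 + (-5)²) = (6 + 3*(5 + 25 + 25))*(-5 + 25) = (6 + 3*55)*20 = (6 + 165)*20 = 171*20 = 3420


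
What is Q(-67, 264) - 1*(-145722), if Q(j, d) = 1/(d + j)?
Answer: 28707235/197 ≈ 1.4572e+5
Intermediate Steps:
Q(-67, 264) - 1*(-145722) = 1/(264 - 67) - 1*(-145722) = 1/197 + 145722 = 28707235/197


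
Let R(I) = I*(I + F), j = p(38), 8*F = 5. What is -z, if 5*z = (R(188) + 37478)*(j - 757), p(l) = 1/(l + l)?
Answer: 8392564749/760 ≈ 1.1043e+7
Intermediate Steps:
F = 5/8 (F = (⅛)*5 = 5/8 ≈ 0.62500)
p(l) = 1/(2*l)
j = 1/76 (j = (½)/38 = (½)*(1/38) = 1/76 ≈ 0.013158)
R(I) = I*(5/8 + I) (R(I) = I*(I + 5/8) = I*(5/8 + I))
z = -8392564749/760 (z = (((⅛)*188*(5 + 8*188) + 37478)*(1/76 - 757))/5 = (((⅛)*188*(5 + 1504) + 37478)*(-57531/76))/5 = (((⅛)*188*1509 + 37478)*(-57531/76))/5 = ((70923/2 + 37478)*(-57531/76))/5 = ((145879/2)*(-57531/76))/5 = (⅕)*(-8392564749/152) = -8392564749/760 ≈ -1.1043e+7)
-z = -1*(-8392564749/760) = 8392564749/760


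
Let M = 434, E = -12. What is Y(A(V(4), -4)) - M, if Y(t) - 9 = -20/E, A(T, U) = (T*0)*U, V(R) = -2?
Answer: -1270/3 ≈ -423.33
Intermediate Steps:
A(T, U) = 0 (A(T, U) = 0*U = 0)
Y(t) = 32/3 (Y(t) = 9 - 20/(-12) = 9 - 20*(-1/12) = 9 + 5/3 = 32/3)
Y(A(V(4), -4)) - M = 32/3 - 1*434 = 32/3 - 434 = -1270/3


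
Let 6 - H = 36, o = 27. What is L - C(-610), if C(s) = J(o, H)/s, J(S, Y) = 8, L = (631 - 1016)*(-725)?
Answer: 85133129/305 ≈ 2.7913e+5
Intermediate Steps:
H = -30 (H = 6 - 1*36 = 6 - 36 = -30)
L = 279125 (L = -385*(-725) = 279125)
C(s) = 8/s
L - C(-610) = 279125 - 8/(-610) = 279125 - 8*(-1)/610 = 279125 - 1*(-4/305) = 279125 + 4/305 = 85133129/305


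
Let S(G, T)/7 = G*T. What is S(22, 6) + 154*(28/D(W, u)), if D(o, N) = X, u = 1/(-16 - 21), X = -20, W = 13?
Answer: 3542/5 ≈ 708.40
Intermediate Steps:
S(G, T) = 7*G*T (S(G, T) = 7*(G*T) = 7*G*T)
u = -1/37 (u = 1/(-37) = -1/37 ≈ -0.027027)
D(o, N) = -20
S(22, 6) + 154*(28/D(W, u)) = 7*22*6 + 154*(28/(-20)) = 924 + 154*(28*(-1/20)) = 924 + 154*(-7/5) = 924 - 1078/5 = 3542/5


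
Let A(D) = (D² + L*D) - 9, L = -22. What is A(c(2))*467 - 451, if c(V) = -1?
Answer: 6087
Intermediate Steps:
A(D) = -9 + D² - 22*D (A(D) = (D² - 22*D) - 9 = -9 + D² - 22*D)
A(c(2))*467 - 451 = (-9 + (-1)² - 22*(-1))*467 - 451 = (-9 + 1 + 22)*467 - 451 = 14*467 - 451 = 6538 - 451 = 6087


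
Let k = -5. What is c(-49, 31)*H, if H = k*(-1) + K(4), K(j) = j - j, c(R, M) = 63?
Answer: 315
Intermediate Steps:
K(j) = 0
H = 5 (H = -5*(-1) + 0 = 5 + 0 = 5)
c(-49, 31)*H = 63*5 = 315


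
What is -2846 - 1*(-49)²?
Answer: -5247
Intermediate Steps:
-2846 - 1*(-49)² = -2846 - 1*2401 = -2846 - 2401 = -5247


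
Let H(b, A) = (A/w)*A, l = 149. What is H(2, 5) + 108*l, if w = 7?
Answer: 112669/7 ≈ 16096.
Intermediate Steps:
H(b, A) = A²/7 (H(b, A) = (A/7)*A = A²/7)
H(2, 5) + 108*l = (⅐)*5² + 108*149 = (⅐)*25 + 16092 = 25/7 + 16092 = 112669/7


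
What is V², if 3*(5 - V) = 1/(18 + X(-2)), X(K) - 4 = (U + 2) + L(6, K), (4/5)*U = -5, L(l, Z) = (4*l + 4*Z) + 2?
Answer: 4583881/184041 ≈ 24.907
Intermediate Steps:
L(l, Z) = 2 + 4*Z + 4*l (L(l, Z) = (4*Z + 4*l) + 2 = 2 + 4*Z + 4*l)
U = -25/4 (U = (5/4)*(-5) = -25/4 ≈ -6.2500)
X(K) = 103/4 + 4*K (X(K) = 4 + ((-25/4 + 2) + (2 + 4*K + 4*6)) = 4 + (-17/4 + (2 + 4*K + 24)) = 4 + (-17/4 + (26 + 4*K)) = 4 + (87/4 + 4*K) = 103/4 + 4*K)
V = 2141/429 (V = 5 - 1/(3*(18 + (103/4 + 4*(-2)))) = 5 - 1/(3*(18 + (103/4 - 8))) = 5 - 1/(3*(18 + 71/4)) = 5 - 1/(3*143/4) = 5 - ⅓*4/143 = 5 - 4/429 = 2141/429 ≈ 4.9907)
V² = (2141/429)² = 4583881/184041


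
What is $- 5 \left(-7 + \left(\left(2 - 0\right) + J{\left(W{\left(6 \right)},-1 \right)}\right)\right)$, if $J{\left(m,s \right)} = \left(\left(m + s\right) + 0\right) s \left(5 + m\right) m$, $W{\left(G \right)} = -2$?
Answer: $115$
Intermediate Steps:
$J{\left(m,s \right)} = m s \left(5 + m\right) \left(m + s\right)$ ($J{\left(m,s \right)} = \left(m + s\right) s m \left(5 + m\right) = s \left(m + s\right) m \left(5 + m\right) = m s \left(5 + m\right) \left(m + s\right)$)
$- 5 \left(-7 + \left(\left(2 - 0\right) + J{\left(W{\left(6 \right)},-1 \right)}\right)\right) = - 5 \left(-7 + \left(\left(2 - 0\right) - - 2 \left(\left(-2\right)^{2} + 5 \left(-2\right) + 5 \left(-1\right) - -2\right)\right)\right) = - 5 \left(-7 + \left(\left(2 + 0\right) - - 2 \left(4 - 10 - 5 + 2\right)\right)\right) = - 5 \left(-7 + \left(2 - \left(-2\right) \left(-9\right)\right)\right) = - 5 \left(-7 + \left(2 - 18\right)\right) = - 5 \left(-7 - 16\right) = \left(-5\right) \left(-23\right) = 115$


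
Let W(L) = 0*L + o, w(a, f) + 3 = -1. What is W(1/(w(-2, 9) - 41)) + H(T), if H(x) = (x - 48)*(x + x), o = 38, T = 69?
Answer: 2936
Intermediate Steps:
w(a, f) = -4 (w(a, f) = -3 - 1 = -4)
H(x) = 2*x*(-48 + x) (H(x) = (-48 + x)*(2*x) = 2*x*(-48 + x))
W(L) = 38 (W(L) = 0*L + 38 = 0 + 38 = 38)
W(1/(w(-2, 9) - 41)) + H(T) = 38 + 2*69*(-48 + 69) = 38 + 2*69*21 = 38 + 2898 = 2936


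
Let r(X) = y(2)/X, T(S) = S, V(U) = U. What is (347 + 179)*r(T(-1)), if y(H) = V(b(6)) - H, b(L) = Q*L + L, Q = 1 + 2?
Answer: -11572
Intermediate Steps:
Q = 3
b(L) = 4*L (b(L) = 3*L + L = 4*L)
y(H) = 24 - H (y(H) = 4*6 - H = 24 - H)
r(X) = 22/X (r(X) = (24 - 1*2)/X = (24 - 2)/X = 22/X)
(347 + 179)*r(T(-1)) = (347 + 179)*(22/(-1)) = 526*(22*(-1)) = 526*(-22) = -11572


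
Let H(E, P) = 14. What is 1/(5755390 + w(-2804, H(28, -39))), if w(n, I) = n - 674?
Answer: 1/5751912 ≈ 1.7386e-7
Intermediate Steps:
w(n, I) = -674 + n
1/(5755390 + w(-2804, H(28, -39))) = 1/(5755390 + (-674 - 2804)) = 1/(5755390 - 3478) = 1/5751912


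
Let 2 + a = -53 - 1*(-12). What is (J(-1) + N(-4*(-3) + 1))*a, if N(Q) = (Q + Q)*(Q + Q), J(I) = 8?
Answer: -29412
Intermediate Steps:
a = -43 (a = -2 + (-53 - 1*(-12)) = -2 + (-53 + 12) = -2 - 41 = -43)
N(Q) = 4*Q**2 (N(Q) = (2*Q)*(2*Q) = 4*Q**2)
(J(-1) + N(-4*(-3) + 1))*a = (8 + 4*(-4*(-3) + 1)**2)*(-43) = (8 + 4*(12 + 1)**2)*(-43) = (8 + 4*13**2)*(-43) = (8 + 4*169)*(-43) = (8 + 676)*(-43) = 684*(-43) = -29412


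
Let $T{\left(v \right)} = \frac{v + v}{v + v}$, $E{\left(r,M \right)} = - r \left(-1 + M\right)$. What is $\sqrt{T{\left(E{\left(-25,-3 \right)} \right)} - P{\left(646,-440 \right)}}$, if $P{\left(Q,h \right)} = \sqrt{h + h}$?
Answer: $\sqrt{1 - 4 i \sqrt{55}} \approx 3.9167 - 3.7869 i$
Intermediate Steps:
$P{\left(Q,h \right)} = \sqrt{2} \sqrt{h}$ ($P{\left(Q,h \right)} = \sqrt{2 h} = \sqrt{2} \sqrt{h}$)
$E{\left(r,M \right)} = - r \left(-1 + M\right)$
$T{\left(v \right)} = 1$ ($T{\left(v \right)} = \frac{2 v}{2 v} = 2 v \frac{1}{2 v} = 1$)
$\sqrt{T{\left(E{\left(-25,-3 \right)} \right)} - P{\left(646,-440 \right)}} = \sqrt{1 - \sqrt{2} \sqrt{-440}} = \sqrt{1 - \sqrt{2} \cdot 2 i \sqrt{110}} = \sqrt{1 - 4 i \sqrt{55}}$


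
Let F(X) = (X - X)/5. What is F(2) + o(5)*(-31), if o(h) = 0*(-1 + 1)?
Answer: 0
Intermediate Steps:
o(h) = 0 (o(h) = 0*0 = 0)
F(X) = 0 (F(X) = 0*(⅕) = 0)
F(2) + o(5)*(-31) = 0 + 0*(-31) = 0 + 0 = 0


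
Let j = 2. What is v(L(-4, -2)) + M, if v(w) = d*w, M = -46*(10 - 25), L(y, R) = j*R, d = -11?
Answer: 734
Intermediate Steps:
L(y, R) = 2*R
M = 690 (M = -46*(-15) = 690)
v(w) = -11*w
v(L(-4, -2)) + M = -22*(-2) + 690 = -11*(-4) + 690 = 44 + 690 = 734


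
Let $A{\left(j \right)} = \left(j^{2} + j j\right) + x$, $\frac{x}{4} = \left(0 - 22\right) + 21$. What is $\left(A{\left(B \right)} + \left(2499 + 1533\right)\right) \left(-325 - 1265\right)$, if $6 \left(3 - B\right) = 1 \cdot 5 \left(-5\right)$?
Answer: $- \frac{19703545}{3} \approx -6.5678 \cdot 10^{6}$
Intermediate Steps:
$B = \frac{43}{6}$ ($B = 3 - \frac{1 \cdot 5 \left(-5\right)}{6} = 3 - \frac{5 \left(-5\right)}{6} = 3 - - \frac{25}{6} = 3 + \frac{25}{6} = \frac{43}{6} \approx 7.1667$)
$x = -4$ ($x = 4 \left(\left(0 - 22\right) + 21\right) = 4 \left(-22 + 21\right) = 4 \left(-1\right) = -4$)
$A{\left(j \right)} = -4 + 2 j^{2}$ ($A{\left(j \right)} = \left(j^{2} + j j\right) - 4 = \left(j^{2} + j^{2}\right) - 4 = 2 j^{2} - 4 = -4 + 2 j^{2}$)
$\left(A{\left(B \right)} + \left(2499 + 1533\right)\right) \left(-325 - 1265\right) = \left(\left(-4 + 2 \left(\frac{43}{6}\right)^{2}\right) + \left(2499 + 1533\right)\right) \left(-325 - 1265\right) = \left(\left(-4 + 2 \cdot \frac{1849}{36}\right) + 4032\right) \left(-1590\right) = \left(\left(-4 + \frac{1849}{18}\right) + 4032\right) \left(-1590\right) = \left(\frac{1777}{18} + 4032\right) \left(-1590\right) = \frac{74353}{18} \left(-1590\right) = - \frac{19703545}{3}$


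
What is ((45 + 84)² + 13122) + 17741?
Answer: 47504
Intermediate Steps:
((45 + 84)² + 13122) + 17741 = (129² + 13122) + 17741 = (16641 + 13122) + 17741 = 29763 + 17741 = 47504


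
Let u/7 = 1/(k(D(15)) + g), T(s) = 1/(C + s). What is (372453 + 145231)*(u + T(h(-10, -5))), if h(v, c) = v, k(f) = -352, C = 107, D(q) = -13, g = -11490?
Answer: 2889453246/574337 ≈ 5030.9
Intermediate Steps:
T(s) = 1/(107 + s)
u = -7/11842 (u = 7/(-352 - 11490) = 7/(-11842) = 7*(-1/11842) = -7/11842 ≈ -0.00059112)
(372453 + 145231)*(u + T(h(-10, -5))) = (372453 + 145231)*(-7/11842 + 1/(107 - 10)) = 517684*(-7/11842 + 1/97) = 517684*(11163/1148674) = 2889453246/574337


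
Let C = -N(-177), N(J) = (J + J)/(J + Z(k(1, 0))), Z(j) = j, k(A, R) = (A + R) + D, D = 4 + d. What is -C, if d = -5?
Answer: 2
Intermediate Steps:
D = -1 (D = 4 - 5 = -1)
k(A, R) = -1 + A + R (k(A, R) = (A + R) - 1 = -1 + A + R)
N(J) = 2 (N(J) = (J + J)/(J + (-1 + 1 + 0)) = (2*J)/(J + 0) = (2*J)/J = 2)
C = -2 (C = -1*2 = -2)
-C = -1*(-2) = 2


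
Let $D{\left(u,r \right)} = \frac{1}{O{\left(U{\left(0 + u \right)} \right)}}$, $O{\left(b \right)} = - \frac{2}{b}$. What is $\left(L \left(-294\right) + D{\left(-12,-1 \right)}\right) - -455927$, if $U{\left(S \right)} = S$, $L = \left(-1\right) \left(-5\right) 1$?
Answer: $454463$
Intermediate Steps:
$L = 5$ ($L = 5 \cdot 1 = 5$)
$D{\left(u,r \right)} = - \frac{u}{2}$ ($D{\left(u,r \right)} = \frac{1}{\left(-2\right) \frac{1}{0 + u}} = \frac{1}{\left(-2\right) \frac{1}{u}} = - \frac{u}{2}$)
$\left(L \left(-294\right) + D{\left(-12,-1 \right)}\right) - -455927 = \left(5 \left(-294\right) - -6\right) - -455927 = \left(-1470 + 6\right) + 455927 = -1464 + 455927 = 454463$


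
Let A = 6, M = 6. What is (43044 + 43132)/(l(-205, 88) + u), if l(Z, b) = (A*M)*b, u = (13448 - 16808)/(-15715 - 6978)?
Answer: 61112249/2246712 ≈ 27.201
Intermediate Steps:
u = 3360/22693 (u = -3360/(-22693) = -3360*(-1/22693) = 3360/22693 ≈ 0.14806)
l(Z, b) = 36*b (l(Z, b) = (6*6)*b = 36*b)
(43044 + 43132)/(l(-205, 88) + u) = (43044 + 43132)/(36*88 + 3360/22693) = 86176/(3168 + 3360/22693) = 86176/(71894784/22693) = 86176*(22693/71894784) = 61112249/2246712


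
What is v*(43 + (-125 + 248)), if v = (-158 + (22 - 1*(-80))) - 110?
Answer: -27556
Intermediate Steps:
v = -166 (v = (-158 + (22 + 80)) - 110 = (-158 + 102) - 110 = -56 - 110 = -166)
v*(43 + (-125 + 248)) = -166*(43 + (-125 + 248)) = -166*(43 + 123) = -166*166 = -27556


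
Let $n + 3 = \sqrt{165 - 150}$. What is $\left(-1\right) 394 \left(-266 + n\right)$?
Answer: $105986 - 394 \sqrt{15} \approx 1.0446 \cdot 10^{5}$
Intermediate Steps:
$n = -3 + \sqrt{15}$ ($n = -3 + \sqrt{165 - 150} = -3 + \sqrt{15} \approx 0.87298$)
$\left(-1\right) 394 \left(-266 + n\right) = \left(-1\right) 394 \left(-266 - \left(3 - \sqrt{15}\right)\right) = - 394 \left(-269 + \sqrt{15}\right) = 105986 - 394 \sqrt{15}$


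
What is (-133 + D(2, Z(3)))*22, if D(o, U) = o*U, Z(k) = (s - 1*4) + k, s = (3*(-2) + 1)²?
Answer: -1870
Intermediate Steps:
s = 25 (s = (-6 + 1)² = (-5)² = 25)
Z(k) = 21 + k (Z(k) = (25 - 1*4) + k = (25 - 4) + k = 21 + k)
D(o, U) = U*o
(-133 + D(2, Z(3)))*22 = (-133 + (21 + 3)*2)*22 = (-133 + 24*2)*22 = (-133 + 48)*22 = -85*22 = -1870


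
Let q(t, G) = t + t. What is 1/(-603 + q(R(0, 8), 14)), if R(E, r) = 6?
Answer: -1/591 ≈ -0.0016920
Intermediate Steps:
q(t, G) = 2*t
1/(-603 + q(R(0, 8), 14)) = 1/(-603 + 2*6) = 1/(-603 + 12) = 1/(-591) = -1/591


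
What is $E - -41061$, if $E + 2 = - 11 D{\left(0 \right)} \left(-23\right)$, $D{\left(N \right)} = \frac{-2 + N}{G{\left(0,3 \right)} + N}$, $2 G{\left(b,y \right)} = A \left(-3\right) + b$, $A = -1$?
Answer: $\frac{122165}{3} \approx 40722.0$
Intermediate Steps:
$G{\left(b,y \right)} = \frac{3}{2} + \frac{b}{2}$ ($G{\left(b,y \right)} = \frac{\left(-1\right) \left(-3\right) + b}{2} = \frac{3 + b}{2} = \frac{3}{2} + \frac{b}{2}$)
$D{\left(N \right)} = \frac{-2 + N}{\frac{3}{2} + N}$ ($D{\left(N \right)} = \frac{-2 + N}{\left(\frac{3}{2} + \frac{1}{2} \cdot 0\right) + N} = \frac{-2 + N}{\left(\frac{3}{2} + 0\right) + N} = \frac{-2 + N}{\frac{3}{2} + N}$)
$E = - \frac{1018}{3}$ ($E = -2 + - 11 \frac{2 \left(-2 + 0\right)}{3 + 2 \cdot 0} \left(-23\right) = -2 + - 11 \cdot 2 \frac{1}{3 + 0} \left(-2\right) \left(-23\right) = -2 + - 11 \cdot 2 \cdot \frac{1}{3} \left(-2\right) \left(-23\right) = -2 + \left(-11\right) \left(- \frac{4}{3}\right) \left(-23\right) = -2 + \frac{44}{3} \left(-23\right) = -2 - \frac{1012}{3} = - \frac{1018}{3} \approx -339.33$)
$E - -41061 = - \frac{1018}{3} - -41061 = - \frac{1018}{3} + 41061 = \frac{122165}{3}$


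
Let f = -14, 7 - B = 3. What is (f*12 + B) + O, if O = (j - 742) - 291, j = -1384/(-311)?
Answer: -370883/311 ≈ -1192.6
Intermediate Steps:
B = 4 (B = 7 - 1*3 = 7 - 3 = 4)
j = 1384/311 (j = -1384*(-1/311) = 1384/311 ≈ 4.4502)
O = -319879/311 (O = (1384/311 - 742) - 291 = -229378/311 - 291 = -319879/311 ≈ -1028.6)
(f*12 + B) + O = (-14*12 + 4) - 319879/311 = (-168 + 4) - 319879/311 = -164 - 319879/311 = -370883/311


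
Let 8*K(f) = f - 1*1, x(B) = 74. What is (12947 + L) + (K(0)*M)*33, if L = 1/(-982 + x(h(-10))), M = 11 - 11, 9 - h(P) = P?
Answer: 11755875/908 ≈ 12947.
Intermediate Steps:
h(P) = 9 - P
M = 0
L = -1/908 (L = 1/(-982 + 74) = 1/(-908) = -1/908 ≈ -0.0011013)
K(f) = -1/8 + f/8 (K(f) = (f - 1*1)/8 = (f - 1)/8 = (-1 + f)/8 = -1/8 + f/8)
(12947 + L) + (K(0)*M)*33 = (12947 - 1/908) + ((-1/8 + (1/8)*0)*0)*33 = 11755875/908 + ((-1/8 + 0)*0)*33 = 11755875/908 - 1/8*0*33 = 11755875/908 + 0*33 = 11755875/908 + 0 = 11755875/908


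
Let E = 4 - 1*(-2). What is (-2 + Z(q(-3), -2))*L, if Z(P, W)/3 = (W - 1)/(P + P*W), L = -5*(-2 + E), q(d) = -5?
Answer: 76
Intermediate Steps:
E = 6 (E = 4 + 2 = 6)
L = -20 (L = -5*(-2 + 6) = -5*4 = -20)
Z(P, W) = 3*(-1 + W)/(P + P*W) (Z(P, W) = 3*((W - 1)/(P + P*W)) = 3*((-1 + W)/(P + P*W)) = 3*(-1 + W)/(P + P*W))
(-2 + Z(q(-3), -2))*L = (-2 + 3*(-1 - 2)/(-5*(1 - 2)))*(-20) = (-2 + 3*(-⅕)*(-3)/(-1))*(-20) = (-2 + 3*(-⅕)*(-1)*(-3))*(-20) = (-2 - 9/5)*(-20) = -19/5*(-20) = 76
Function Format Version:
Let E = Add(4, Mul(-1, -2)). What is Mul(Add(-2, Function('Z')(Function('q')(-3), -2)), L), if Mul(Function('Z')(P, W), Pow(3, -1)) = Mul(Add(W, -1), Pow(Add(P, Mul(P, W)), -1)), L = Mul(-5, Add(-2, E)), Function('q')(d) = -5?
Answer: 76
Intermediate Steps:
E = 6 (E = Add(4, 2) = 6)
L = -20 (L = Mul(-5, Add(-2, 6)) = Mul(-5, 4) = -20)
Function('Z')(P, W) = Mul(3, Pow(Add(P, Mul(P, W)), -1), Add(-1, W)) (Function('Z')(P, W) = Mul(3, Mul(Add(W, -1), Pow(Add(P, Mul(P, W)), -1))) = Mul(3, Mul(Add(-1, W), Pow(Add(P, Mul(P, W)), -1))) = Mul(3, Mul(Pow(Add(P, Mul(P, W)), -1), Add(-1, W))) = Mul(3, Pow(Add(P, Mul(P, W)), -1), Add(-1, W)))
Mul(Add(-2, Function('Z')(Function('q')(-3), -2)), L) = Mul(Add(-2, Mul(3, Pow(-5, -1), Pow(Add(1, -2), -1), Add(-1, -2))), -20) = Mul(Add(-2, Mul(3, Rational(-1, 5), Pow(-1, -1), -3)), -20) = Mul(Add(-2, Mul(3, Rational(-1, 5), -1, -3)), -20) = Mul(Add(-2, Rational(-9, 5)), -20) = Mul(Rational(-19, 5), -20) = 76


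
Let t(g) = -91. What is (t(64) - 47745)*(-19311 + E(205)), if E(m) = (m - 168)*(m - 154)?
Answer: 833494464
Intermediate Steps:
E(m) = (-168 + m)*(-154 + m)
(t(64) - 47745)*(-19311 + E(205)) = (-91 - 47745)*(-19311 + (25872 + 205**2 - 322*205)) = -47836*(-19311 + (25872 + 42025 - 66010)) = -47836*(-19311 + 1887) = -47836*(-17424) = 833494464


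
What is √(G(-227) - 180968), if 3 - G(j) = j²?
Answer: I*√232494 ≈ 482.18*I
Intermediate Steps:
G(j) = 3 - j²
√(G(-227) - 180968) = √((3 - 1*(-227)²) - 180968) = √((3 - 1*51529) - 180968) = √((3 - 51529) - 180968) = √(-51526 - 180968) = √(-232494) = I*√232494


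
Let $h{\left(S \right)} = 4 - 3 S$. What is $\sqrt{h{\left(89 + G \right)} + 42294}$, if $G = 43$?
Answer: $\sqrt{41902} \approx 204.7$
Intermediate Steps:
$\sqrt{h{\left(89 + G \right)} + 42294} = \sqrt{\left(4 - 3 \left(89 + 43\right)\right) + 42294} = \sqrt{\left(4 - 396\right) + 42294} = \sqrt{-392 + 42294} = \sqrt{41902}$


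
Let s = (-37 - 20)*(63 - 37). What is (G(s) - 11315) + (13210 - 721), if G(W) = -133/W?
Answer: 91579/78 ≈ 1174.1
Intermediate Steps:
s = -1482 (s = -57*26 = -1482)
(G(s) - 11315) + (13210 - 721) = (-133/(-1482) - 11315) + (13210 - 721) = (-133*(-1/1482) - 11315) + 12489 = (7/78 - 11315) + 12489 = -882563/78 + 12489 = 91579/78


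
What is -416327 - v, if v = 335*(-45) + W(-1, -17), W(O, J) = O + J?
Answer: -401234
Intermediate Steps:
W(O, J) = J + O
v = -15093 (v = 335*(-45) + (-17 - 1) = -15075 - 18 = -15093)
-416327 - v = -416327 - 1*(-15093) = -416327 + 15093 = -401234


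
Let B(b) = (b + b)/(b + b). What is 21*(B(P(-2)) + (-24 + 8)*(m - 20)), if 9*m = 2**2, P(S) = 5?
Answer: 19775/3 ≈ 6591.7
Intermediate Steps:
m = 4/9 (m = (1/9)*2**2 = (1/9)*4 = 4/9 ≈ 0.44444)
B(b) = 1 (B(b) = (2*b)/((2*b)) = (2*b)*(1/(2*b)) = 1)
21*(B(P(-2)) + (-24 + 8)*(m - 20)) = 21*(1 + (-24 + 8)*(4/9 - 20)) = 21*(1 - 16*(-176/9)) = 21*(1 + 2816/9) = 21*(2825/9) = 19775/3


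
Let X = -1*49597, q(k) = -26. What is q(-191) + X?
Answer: -49623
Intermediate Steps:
X = -49597
q(-191) + X = -26 - 49597 = -49623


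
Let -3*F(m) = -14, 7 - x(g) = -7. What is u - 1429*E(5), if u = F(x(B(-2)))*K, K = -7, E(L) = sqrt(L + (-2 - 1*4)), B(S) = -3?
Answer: -98/3 - 1429*I ≈ -32.667 - 1429.0*I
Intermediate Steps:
E(L) = sqrt(-6 + L) (E(L) = sqrt(L + (-2 - 4)) = sqrt(L - 6) = sqrt(-6 + L))
x(g) = 14 (x(g) = 7 - 1*(-7) = 7 + 7 = 14)
F(m) = 14/3 (F(m) = -1/3*(-14) = 14/3)
u = -98/3 (u = (14/3)*(-7) = -98/3 ≈ -32.667)
u - 1429*E(5) = -98/3 - 1429*sqrt(-6 + 5) = -98/3 - 1429*I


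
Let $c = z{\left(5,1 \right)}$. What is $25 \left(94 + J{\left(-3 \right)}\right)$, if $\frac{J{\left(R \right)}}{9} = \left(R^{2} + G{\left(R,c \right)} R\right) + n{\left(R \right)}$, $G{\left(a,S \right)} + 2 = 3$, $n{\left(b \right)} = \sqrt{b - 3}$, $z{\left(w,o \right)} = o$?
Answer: $3700 + 225 i \sqrt{6} \approx 3700.0 + 551.13 i$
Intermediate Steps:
$c = 1$
$n{\left(b \right)} = \sqrt{-3 + b}$
$G{\left(a,S \right)} = 1$ ($G{\left(a,S \right)} = -2 + 3 = 1$)
$J{\left(R \right)} = 9 R + 9 R^{2} + 9 \sqrt{-3 + R}$ ($J{\left(R \right)} = 9 \left(\left(R^{2} + 1 R\right) + \sqrt{-3 + R}\right) = 9 \left(\left(R^{2} + R\right) + \sqrt{-3 + R}\right) = 9 \left(\left(R + R^{2}\right) + \sqrt{-3 + R}\right) = 9 \left(R + R^{2} + \sqrt{-3 + R}\right) = 9 R + 9 R^{2} + 9 \sqrt{-3 + R}$)
$25 \left(94 + J{\left(-3 \right)}\right) = 25 \left(94 + \left(9 \left(-3\right) + 9 \left(-3\right)^{2} + 9 \sqrt{-3 - 3}\right)\right) = 25 \left(94 + \left(-27 + 9 \cdot 9 + 9 \sqrt{-6}\right)\right) = 25 \left(94 + \left(-27 + 81 + 9 i \sqrt{6}\right)\right) = 25 \left(94 + \left(54 + 9 i \sqrt{6}\right)\right) = 25 \left(148 + 9 i \sqrt{6}\right) = 3700 + 225 i \sqrt{6}$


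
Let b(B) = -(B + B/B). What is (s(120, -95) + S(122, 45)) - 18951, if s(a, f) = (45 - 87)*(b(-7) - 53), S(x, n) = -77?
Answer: -17054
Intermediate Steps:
b(B) = -1 - B (b(B) = -(B + 1) = -(1 + B) = -1 - B)
s(a, f) = 1974 (s(a, f) = (45 - 87)*((-1 - 1*(-7)) - 53) = -42*((-1 + 7) - 53) = -42*(6 - 53) = -42*(-47) = 1974)
(s(120, -95) + S(122, 45)) - 18951 = (1974 - 77) - 18951 = 1897 - 18951 = -17054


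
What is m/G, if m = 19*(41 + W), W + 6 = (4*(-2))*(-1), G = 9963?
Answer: 817/9963 ≈ 0.082003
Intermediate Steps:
W = 2 (W = -6 + (4*(-2))*(-1) = -6 - 8*(-1) = -6 + 8 = 2)
m = 817 (m = 19*(41 + 2) = 19*43 = 817)
m/G = 817/9963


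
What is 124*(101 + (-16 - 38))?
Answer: 5828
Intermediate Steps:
124*(101 + (-16 - 38)) = 124*(101 - 54) = 124*47 = 5828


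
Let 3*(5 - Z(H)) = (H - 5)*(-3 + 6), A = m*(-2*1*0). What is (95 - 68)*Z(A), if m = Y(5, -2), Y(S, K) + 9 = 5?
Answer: 270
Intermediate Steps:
Y(S, K) = -4 (Y(S, K) = -9 + 5 = -4)
m = -4
A = 0 (A = -4*(-2*1)*0 = -(-8)*0 = -4*0 = 0)
Z(H) = 10 - H (Z(H) = 5 - (H - 5)*(-3 + 6)/3 = 5 - (-5 + H)*3/3 = 5 - (-15 + 3*H)/3 = 5 + (5 - H) = 10 - H)
(95 - 68)*Z(A) = (95 - 68)*(10 - 1*0) = 27*(10 + 0) = 27*10 = 270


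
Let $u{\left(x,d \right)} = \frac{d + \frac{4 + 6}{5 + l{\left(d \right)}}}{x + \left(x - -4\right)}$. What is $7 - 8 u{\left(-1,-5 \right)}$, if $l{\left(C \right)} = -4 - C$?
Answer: $\frac{61}{3} \approx 20.333$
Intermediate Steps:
$u{\left(x,d \right)} = \frac{d + \frac{10}{1 - d}}{4 + 2 x}$ ($u{\left(x,d \right)} = \frac{d + \frac{4 + 6}{5 - \left(4 + d\right)}}{x + \left(x - -4\right)} = \frac{d + \frac{10}{1 - d}}{x + \left(x + 4\right)} = \frac{d + \frac{10}{1 - d}}{x + \left(4 + x\right)} = \frac{d + \frac{10}{1 - d}}{4 + 2 x}$)
$7 - 8 u{\left(-1,-5 \right)} = 7 - 8 \frac{-10 + \left(-5\right)^{2} - -5}{2 \left(-2 - -1 + 2 \left(-5\right) - -5\right)} = 7 - 8 \frac{-10 + 25 + 5}{2 \left(-2 + 1 - 10 + 5\right)} = 7 - 8 \cdot \frac{1}{2} \frac{1}{-6} \cdot 20 = 7 - 8 \cdot \frac{1}{2} \left(- \frac{1}{6}\right) 20 = 7 - - \frac{40}{3} = 7 + \frac{40}{3} = \frac{61}{3}$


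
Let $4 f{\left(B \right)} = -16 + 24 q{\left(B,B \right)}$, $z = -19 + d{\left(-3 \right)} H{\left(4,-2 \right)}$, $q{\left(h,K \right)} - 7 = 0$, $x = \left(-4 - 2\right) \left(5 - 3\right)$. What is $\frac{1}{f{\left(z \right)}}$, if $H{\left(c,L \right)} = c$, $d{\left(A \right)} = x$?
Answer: $\frac{1}{38} \approx 0.026316$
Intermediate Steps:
$x = -12$ ($x = \left(-6\right) 2 = -12$)
$d{\left(A \right)} = -12$
$q{\left(h,K \right)} = 7$ ($q{\left(h,K \right)} = 7 + 0 = 7$)
$z = -67$ ($z = -19 - 48 = -67$)
$f{\left(B \right)} = 38$ ($f{\left(B \right)} = \frac{-16 + 24 \cdot 7}{4} = \frac{-16 + 168}{4} = \frac{1}{4} \cdot 152 = 38$)
$\frac{1}{f{\left(z \right)}} = \frac{1}{38}$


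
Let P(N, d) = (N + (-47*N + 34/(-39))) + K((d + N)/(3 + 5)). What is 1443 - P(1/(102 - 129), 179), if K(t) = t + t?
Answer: 163499/117 ≈ 1397.4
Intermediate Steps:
K(t) = 2*t
P(N, d) = -34/39 - 183*N/4 + d/4 (P(N, d) = (N + (-47*N + 34/(-39))) + 2*((d + N)/(3 + 5)) = (N + (-47*N + 34*(-1/39))) + 2*((N + d)/8) = (N + (-47*N - 34/39)) + 2*((N + d)*(⅛)) = (N + (-34/39 - 47*N)) + 2*(N/8 + d/8) = (-34/39 - 46*N) + (N/4 + d/4) = -34/39 - 183*N/4 + d/4)
1443 - P(1/(102 - 129), 179) = 1443 - (-34/39 - 183/(4*(102 - 129)) + (¼)*179) = 1443 - (-34/39 - 183/4/(-27) + 179/4) = 1443 - (-34/39 - 183/4*(-1/27) + 179/4) = 1443 - (-34/39 + 61/36 + 179/4) = 1443 - 1*5332/117 = 1443 - 5332/117 = 163499/117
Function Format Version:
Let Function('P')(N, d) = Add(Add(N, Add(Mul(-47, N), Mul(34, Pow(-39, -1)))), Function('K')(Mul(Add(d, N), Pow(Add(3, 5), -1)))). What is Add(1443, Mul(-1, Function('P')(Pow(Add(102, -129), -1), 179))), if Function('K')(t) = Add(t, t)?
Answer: Rational(163499, 117) ≈ 1397.4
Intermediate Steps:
Function('K')(t) = Mul(2, t)
Function('P')(N, d) = Add(Rational(-34, 39), Mul(Rational(-183, 4), N), Mul(Rational(1, 4), d)) (Function('P')(N, d) = Add(Add(N, Add(Mul(-47, N), Mul(34, Pow(-39, -1)))), Mul(2, Mul(Add(d, N), Pow(Add(3, 5), -1)))) = Add(Add(N, Add(Mul(-47, N), Mul(34, Rational(-1, 39)))), Mul(2, Mul(Add(N, d), Pow(8, -1)))) = Add(Add(N, Add(Mul(-47, N), Rational(-34, 39))), Mul(2, Mul(Add(N, d), Rational(1, 8)))) = Add(Add(N, Add(Rational(-34, 39), Mul(-47, N))), Mul(2, Add(Mul(Rational(1, 8), N), Mul(Rational(1, 8), d)))) = Add(Add(Rational(-34, 39), Mul(-46, N)), Add(Mul(Rational(1, 4), N), Mul(Rational(1, 4), d))) = Add(Rational(-34, 39), Mul(Rational(-183, 4), N), Mul(Rational(1, 4), d)))
Add(1443, Mul(-1, Function('P')(Pow(Add(102, -129), -1), 179))) = Add(1443, Mul(-1, Add(Rational(-34, 39), Mul(Rational(-183, 4), Pow(Add(102, -129), -1)), Mul(Rational(1, 4), 179)))) = Add(1443, Mul(-1, Add(Rational(-34, 39), Mul(Rational(-183, 4), Pow(-27, -1)), Rational(179, 4)))) = Add(1443, Mul(-1, Add(Rational(-34, 39), Mul(Rational(-183, 4), Rational(-1, 27)), Rational(179, 4)))) = Add(1443, Mul(-1, Add(Rational(-34, 39), Rational(61, 36), Rational(179, 4)))) = Add(1443, Mul(-1, Rational(5332, 117))) = Add(1443, Rational(-5332, 117)) = Rational(163499, 117)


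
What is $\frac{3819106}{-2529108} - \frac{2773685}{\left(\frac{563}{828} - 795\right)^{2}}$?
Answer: $- \frac{3230674821172667537}{547002235775046186} \approx -5.9061$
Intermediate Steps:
$\frac{3819106}{-2529108} - \frac{2773685}{\left(\frac{563}{828} - 795\right)^{2}} = 3819106 \left(- \frac{1}{2529108}\right) - \frac{2773685}{\left(563 \cdot \frac{1}{828} - 795\right)^{2}} = - \frac{1909553}{1264554} - \frac{2773685}{\left(\frac{563}{828} - 795\right)^{2}} = - \frac{1909553}{1264554} - \frac{2773685}{\left(- \frac{657697}{828}\right)^{2}} = - \frac{1909553}{1264554} - \frac{2773685}{\frac{432565343809}{685584}} = - \frac{1909553}{1264554} - \frac{1901594057040}{432565343809} = - \frac{3230674821172667537}{547002235775046186}$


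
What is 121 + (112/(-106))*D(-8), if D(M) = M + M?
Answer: 7309/53 ≈ 137.91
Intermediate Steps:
D(M) = 2*M
121 + (112/(-106))*D(-8) = 121 + (112/(-106))*(2*(-8)) = 121 + (112*(-1/106))*(-16) = 121 - 56/53*(-16) = 121 + 896/53 = 7309/53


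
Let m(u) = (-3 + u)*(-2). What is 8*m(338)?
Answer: -5360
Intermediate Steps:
m(u) = 6 - 2*u
8*m(338) = 8*(6 - 2*338) = 8*(6 - 676) = 8*(-670) = -5360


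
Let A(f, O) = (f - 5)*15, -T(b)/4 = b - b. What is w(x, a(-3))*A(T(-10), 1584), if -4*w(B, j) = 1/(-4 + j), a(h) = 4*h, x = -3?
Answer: -75/64 ≈ -1.1719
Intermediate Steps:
T(b) = 0 (T(b) = -4*(b - b) = -4*0 = 0)
A(f, O) = -75 + 15*f (A(f, O) = (-5 + f)*15 = -75 + 15*f)
w(B, j) = -1/(4*(-4 + j))
w(x, a(-3))*A(T(-10), 1584) = (-1/(-16 + 4*(4*(-3))))*(-75 + 15*0) = (-1/(-16 + 4*(-12)))*(-75 + 0) = -1/(-16 - 48)*(-75) = -1/(-64)*(-75) = -1*(-1/64)*(-75) = (1/64)*(-75) = -75/64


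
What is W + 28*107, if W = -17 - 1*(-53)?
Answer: 3032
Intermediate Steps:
W = 36 (W = -17 + 53 = 36)
W + 28*107 = 36 + 28*107 = 36 + 2996 = 3032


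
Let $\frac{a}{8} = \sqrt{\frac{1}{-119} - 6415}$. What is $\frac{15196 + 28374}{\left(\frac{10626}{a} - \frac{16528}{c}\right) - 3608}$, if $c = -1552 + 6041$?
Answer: $- \frac{614780220455772966400}{50962529301290797337} + \frac{888520154073640 i \sqrt{90842934}}{152887587903872392011} \approx -12.063 + 0.055391 i$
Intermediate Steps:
$c = 4489$
$a = \frac{8 i \sqrt{90842934}}{119}$ ($a = 8 \sqrt{\frac{1}{-119} - 6415} = 8 \sqrt{- \frac{1}{119} - 6415} = 8 \sqrt{- \frac{763386}{119}} = 8 \frac{i \sqrt{90842934}}{119} = \frac{8 i \sqrt{90842934}}{119} \approx 640.75 i$)
$\frac{15196 + 28374}{\left(\frac{10626}{a} - \frac{16528}{c}\right) - 3608} = \frac{15196 + 28374}{\left(\frac{10626}{\frac{8}{119} i \sqrt{90842934}} - \frac{16528}{4489}\right) - 3608} = \frac{43570}{\left(10626 \left(- \frac{i \sqrt{90842934}}{6107088}\right) - \frac{16528}{4489}\right) - 3608} = \frac{43570}{\left(- \frac{1771 i \sqrt{90842934}}{1017848} - \frac{16528}{4489}\right) - 3608} = \frac{43570}{\left(- \frac{16528}{4489} - \frac{1771 i \sqrt{90842934}}{1017848}\right) - 3608} = \frac{43570}{- \frac{16212840}{4489} - \frac{1771 i \sqrt{90842934}}{1017848}}$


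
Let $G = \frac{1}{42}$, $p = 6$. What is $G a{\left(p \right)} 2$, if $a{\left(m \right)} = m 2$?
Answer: $\frac{4}{7} \approx 0.57143$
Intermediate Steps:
$G = \frac{1}{42} \approx 0.02381$
$a{\left(m \right)} = 2 m$
$G a{\left(p \right)} 2 = \frac{2 \cdot 6}{42} \cdot 2 = \frac{1}{42} \cdot 12 \cdot 2 = \frac{2}{7} \cdot 2 = \frac{4}{7}$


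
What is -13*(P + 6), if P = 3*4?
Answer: -234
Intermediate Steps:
P = 12
-13*(P + 6) = -13*(12 + 6) = -13*18 = -234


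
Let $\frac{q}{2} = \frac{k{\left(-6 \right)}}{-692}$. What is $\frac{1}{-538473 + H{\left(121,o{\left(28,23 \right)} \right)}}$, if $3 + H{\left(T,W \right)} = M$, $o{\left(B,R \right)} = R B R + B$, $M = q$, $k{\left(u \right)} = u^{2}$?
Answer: $- \frac{173}{93156366} \approx -1.8571 \cdot 10^{-6}$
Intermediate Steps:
$q = - \frac{18}{173}$ ($q = 2 \frac{\left(-6\right)^{2}}{-692} = 2 \cdot 36 \left(- \frac{1}{692}\right) = 2 \left(- \frac{9}{173}\right) = - \frac{18}{173} \approx -0.10405$)
$M = - \frac{18}{173} \approx -0.10405$
$o{\left(B,R \right)} = B + B R^{2}$ ($o{\left(B,R \right)} = B R R + B = B R^{2} + B = B + B R^{2}$)
$H{\left(T,W \right)} = - \frac{537}{173}$ ($H{\left(T,W \right)} = -3 - \frac{18}{173} = - \frac{537}{173}$)
$\frac{1}{-538473 + H{\left(121,o{\left(28,23 \right)} \right)}} = \frac{1}{-538473 - \frac{537}{173}} = \frac{1}{- \frac{93156366}{173}} = - \frac{173}{93156366}$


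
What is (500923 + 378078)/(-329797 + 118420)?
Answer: -879001/211377 ≈ -4.1584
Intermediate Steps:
(500923 + 378078)/(-329797 + 118420) = 879001/(-211377) = 879001*(-1/211377) = -879001/211377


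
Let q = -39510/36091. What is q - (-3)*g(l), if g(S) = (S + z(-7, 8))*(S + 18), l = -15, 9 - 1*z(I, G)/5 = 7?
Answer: -1663605/36091 ≈ -46.095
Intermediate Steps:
z(I, G) = 10 (z(I, G) = 45 - 5*7 = 45 - 35 = 10)
q = -39510/36091 (q = -39510*1/36091 = -39510/36091 ≈ -1.0947)
g(S) = (10 + S)*(18 + S) (g(S) = (S + 10)*(S + 18) = (10 + S)*(18 + S))
q - (-3)*g(l) = -39510/36091 - (-3)*(180 + (-15)² + 28*(-15)) = -39510/36091 - (-3)*(180 + 225 - 420) = -39510/36091 - (-3)*(-15) = -39510/36091 - 1*45 = -39510/36091 - 45 = -1663605/36091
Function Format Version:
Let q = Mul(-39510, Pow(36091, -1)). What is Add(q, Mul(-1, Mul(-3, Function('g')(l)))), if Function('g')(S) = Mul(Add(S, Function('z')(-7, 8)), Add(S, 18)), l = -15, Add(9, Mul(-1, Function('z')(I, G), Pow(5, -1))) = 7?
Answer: Rational(-1663605, 36091) ≈ -46.095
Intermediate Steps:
Function('z')(I, G) = 10 (Function('z')(I, G) = Add(45, Mul(-5, 7)) = Add(45, -35) = 10)
q = Rational(-39510, 36091) (q = Mul(-39510, Rational(1, 36091)) = Rational(-39510, 36091) ≈ -1.0947)
Function('g')(S) = Mul(Add(10, S), Add(18, S)) (Function('g')(S) = Mul(Add(S, 10), Add(S, 18)) = Mul(Add(10, S), Add(18, S)))
Add(q, Mul(-1, Mul(-3, Function('g')(l)))) = Add(Rational(-39510, 36091), Mul(-1, Mul(-3, Add(180, Pow(-15, 2), Mul(28, -15))))) = Add(Rational(-39510, 36091), Mul(-1, Mul(-3, Add(180, 225, -420)))) = Add(Rational(-39510, 36091), Mul(-1, Mul(-3, -15))) = Add(Rational(-39510, 36091), Mul(-1, 45)) = Add(Rational(-39510, 36091), -45) = Rational(-1663605, 36091)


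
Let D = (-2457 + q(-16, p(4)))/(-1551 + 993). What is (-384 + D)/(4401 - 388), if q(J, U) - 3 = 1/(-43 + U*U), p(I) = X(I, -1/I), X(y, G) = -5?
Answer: -3812723/40306572 ≈ -0.094593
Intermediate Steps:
p(I) = -5
q(J, U) = 3 + 1/(-43 + U²) (q(J, U) = 3 + 1/(-43 + U*U) = 3 + 1/(-43 + U²))
D = 44173/10044 (D = (-2457 + (-128 + 3*(-5)²)/(-43 + (-5)²))/(-1551 + 993) = (-2457 + (-128 + 3*25)/(-43 + 25))/(-558) = (-2457 + (-128 + 75)/(-18))*(-1/558) = (-2457 - 1/18*(-53))*(-1/558) = (-2457 + 53/18)*(-1/558) = -44173/18*(-1/558) = 44173/10044 ≈ 4.3979)
(-384 + D)/(4401 - 388) = (-384 + 44173/10044)/(4401 - 388) = -3812723/10044/4013 = -3812723/10044*1/4013 = -3812723/40306572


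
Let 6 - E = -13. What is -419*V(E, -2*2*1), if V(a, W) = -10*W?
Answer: -16760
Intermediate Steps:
E = 19 (E = 6 - 1*(-13) = 6 + 13 = 19)
-419*V(E, -2*2*1) = -(-4190)*-2*2*1 = -(-4190)*(-4*1) = -(-4190)*(-4) = -419*40 = -16760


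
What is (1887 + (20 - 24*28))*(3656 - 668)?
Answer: 3690180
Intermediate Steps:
(1887 + (20 - 24*28))*(3656 - 668) = (1887 + (20 - 672))*2988 = (1887 - 652)*2988 = 1235*2988 = 3690180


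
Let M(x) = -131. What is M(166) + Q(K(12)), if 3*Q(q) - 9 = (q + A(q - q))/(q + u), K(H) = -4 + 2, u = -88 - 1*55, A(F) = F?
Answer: -55678/435 ≈ -128.00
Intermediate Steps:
u = -143 (u = -88 - 55 = -143)
K(H) = -2
Q(q) = 3 + q/(3*(-143 + q)) (Q(q) = 3 + ((q + (q - q))/(q - 143))/3 = 3 + ((q + 0)/(-143 + q))/3 = 3 + (q/(-143 + q))/3 = 3 + q/(3*(-143 + q)))
M(166) + Q(K(12)) = -131 + (-1287 + 10*(-2))/(3*(-143 - 2)) = -131 + (⅓)*(-1287 - 20)/(-145) = -131 + (⅓)*(-1/145)*(-1307) = -131 + 1307/435 = -55678/435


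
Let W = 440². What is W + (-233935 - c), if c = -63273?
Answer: 22938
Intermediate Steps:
W = 193600
W + (-233935 - c) = 193600 + (-233935 - 1*(-63273)) = 193600 + (-233935 + 63273) = 193600 - 170662 = 22938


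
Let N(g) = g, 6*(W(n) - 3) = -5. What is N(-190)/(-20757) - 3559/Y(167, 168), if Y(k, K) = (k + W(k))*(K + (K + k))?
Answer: -346241428/10597382565 ≈ -0.032672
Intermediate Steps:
W(n) = 13/6 (W(n) = 3 + (1/6)*(-5) = 3 - 5/6 = 13/6)
Y(k, K) = (13/6 + k)*(k + 2*K) (Y(k, K) = (k + 13/6)*(K + (K + k)) = (13/6 + k)*(k + 2*K))
N(-190)/(-20757) - 3559/Y(167, 168) = -190/(-20757) - 3559/(167**2 + (13/3)*168 + (13/6)*167 + 2*168*167) = -190*(-1/20757) - 3559/(27889 + 728 + 2171/6 + 56112) = 190/20757 - 3559/510545/6 = 190/20757 - 3559*6/510545 = 190/20757 - 21354/510545 = -346241428/10597382565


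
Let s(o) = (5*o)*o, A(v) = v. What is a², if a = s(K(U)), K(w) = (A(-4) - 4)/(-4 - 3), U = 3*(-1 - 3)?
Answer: 102400/2401 ≈ 42.649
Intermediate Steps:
U = -12 (U = 3*(-4) = -12)
K(w) = 8/7 (K(w) = (-4 - 4)/(-4 - 3) = -8/(-7) = -8*(-⅐) = 8/7)
s(o) = 5*o²
a = 320/49 (a = 5*(8/7)² = 5*(64/49) = 320/49 ≈ 6.5306)
a² = (320/49)² = 102400/2401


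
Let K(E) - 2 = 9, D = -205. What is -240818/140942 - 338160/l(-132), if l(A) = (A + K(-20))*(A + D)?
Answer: -28740391153/2873595967 ≈ -10.002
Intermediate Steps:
K(E) = 11 (K(E) = 2 + 9 = 11)
l(A) = (-205 + A)*(11 + A) (l(A) = (A + 11)*(A - 205) = (11 + A)*(-205 + A) = (-205 + A)*(11 + A))
-240818/140942 - 338160/l(-132) = -240818/140942 - 338160/(-2255 + (-132)² - 194*(-132)) = -240818*1/140942 - 338160/(-2255 + 17424 + 25608) = -120409/70471 - 338160/40777 = -28740391153/2873595967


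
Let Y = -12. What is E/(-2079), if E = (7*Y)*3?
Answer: 4/33 ≈ 0.12121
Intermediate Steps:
E = -252 (E = (7*(-12))*3 = -84*3 = -252)
E/(-2079) = -252/(-2079) = -252*(-1/2079) = 4/33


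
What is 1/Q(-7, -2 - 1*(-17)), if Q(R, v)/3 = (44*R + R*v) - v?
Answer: -1/1284 ≈ -0.00077882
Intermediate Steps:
Q(R, v) = -3*v + 132*R + 3*R*v (Q(R, v) = 3*((44*R + R*v) - v) = 3*(-v + 44*R + R*v) = -3*v + 132*R + 3*R*v)
1/Q(-7, -2 - 1*(-17)) = 1/(-3*(-2 - 1*(-17)) + 132*(-7) + 3*(-7)*(-2 - 1*(-17))) = 1/(-3*(-2 + 17) - 924 + 3*(-7)*(-2 + 17)) = 1/(-3*15 - 924 + 3*(-7)*15) = 1/(-45 - 924 - 315) = 1/(-1284) = -1/1284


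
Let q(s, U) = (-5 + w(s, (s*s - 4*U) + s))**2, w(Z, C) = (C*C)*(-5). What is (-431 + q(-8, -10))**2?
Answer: 4510640250912318436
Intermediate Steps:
w(Z, C) = -5*C**2 (w(Z, C) = C**2*(-5) = -5*C**2)
q(s, U) = (-5 - 5*(s + s**2 - 4*U)**2)**2 (q(s, U) = (-5 - 5*((s*s - 4*U) + s)**2)**2 = (-5 - 5*((s**2 - 4*U) + s)**2)**2 = (-5 - 5*(s + s**2 - 4*U)**2)**2)
(-431 + q(-8, -10))**2 = (-431 + 25*(1 + (-8 + (-8)**2 - 4*(-10))**2)**2)**2 = (-431 + 25*(1 + (-8 + 64 + 40)**2)**2)**2 = (-431 + 25*(1 + 96**2)**2)**2 = (-431 + 25*(1 + 9216)**2)**2 = (-431 + 25*9217**2)**2 = (-431 + 25*84953089)**2 = (-431 + 2123827225)**2 = 2123826794**2 = 4510640250912318436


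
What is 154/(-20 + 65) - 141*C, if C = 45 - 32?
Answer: -82331/45 ≈ -1829.6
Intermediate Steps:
C = 13
154/(-20 + 65) - 141*C = 154/(-20 + 65) - 141*13 = 154/45 - 1833 = -82331/45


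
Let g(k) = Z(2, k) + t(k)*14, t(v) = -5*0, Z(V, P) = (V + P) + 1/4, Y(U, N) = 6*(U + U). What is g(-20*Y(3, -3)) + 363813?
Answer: 1452381/4 ≈ 3.6310e+5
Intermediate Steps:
Y(U, N) = 12*U (Y(U, N) = 6*(2*U) = 12*U)
Z(V, P) = ¼ + P + V (Z(V, P) = (P + V) + ¼ = ¼ + P + V)
t(v) = 0
g(k) = 9/4 + k (g(k) = (¼ + k + 2) + 0*14 = (9/4 + k) + 0 = 9/4 + k)
g(-20*Y(3, -3)) + 363813 = (9/4 - 240*3) + 363813 = (9/4 - 20*36) + 363813 = (9/4 - 720) + 363813 = -2871/4 + 363813 = 1452381/4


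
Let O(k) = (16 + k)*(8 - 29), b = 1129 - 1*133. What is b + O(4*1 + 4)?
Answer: 492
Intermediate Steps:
b = 996 (b = 1129 - 133 = 996)
O(k) = -336 - 21*k (O(k) = (16 + k)*(-21) = -336 - 21*k)
b + O(4*1 + 4) = 996 + (-336 - 21*(4*1 + 4)) = 996 + (-336 - 21*(4 + 4)) = 996 + (-336 - 21*8) = 996 + (-336 - 168) = 996 - 504 = 492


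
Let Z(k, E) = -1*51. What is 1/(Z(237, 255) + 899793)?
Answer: 1/899742 ≈ 1.1114e-6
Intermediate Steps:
Z(k, E) = -51
1/(Z(237, 255) + 899793) = 1/(-51 + 899793) = 1/899742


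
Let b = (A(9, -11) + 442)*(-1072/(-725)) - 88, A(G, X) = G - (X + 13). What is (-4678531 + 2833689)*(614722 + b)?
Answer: -822967372035476/725 ≈ -1.1351e+12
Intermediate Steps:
A(G, X) = -13 + G - X (A(G, X) = G - (13 + X) = G + (-13 - X) = -13 + G - X)
b = 417528/725 (b = ((-13 + 9 - 1*(-11)) + 442)*(-1072/(-725)) - 88 = ((-13 + 9 + 11) + 442)*(-1072*(-1/725)) - 88 = (7 + 442)*(1072/725) - 88 = 449*(1072/725) - 88 = 481328/725 - 88 = 417528/725 ≈ 575.90)
(-4678531 + 2833689)*(614722 + b) = (-4678531 + 2833689)*(614722 + 417528/725) = -1844842*446090978/725 = -822967372035476/725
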